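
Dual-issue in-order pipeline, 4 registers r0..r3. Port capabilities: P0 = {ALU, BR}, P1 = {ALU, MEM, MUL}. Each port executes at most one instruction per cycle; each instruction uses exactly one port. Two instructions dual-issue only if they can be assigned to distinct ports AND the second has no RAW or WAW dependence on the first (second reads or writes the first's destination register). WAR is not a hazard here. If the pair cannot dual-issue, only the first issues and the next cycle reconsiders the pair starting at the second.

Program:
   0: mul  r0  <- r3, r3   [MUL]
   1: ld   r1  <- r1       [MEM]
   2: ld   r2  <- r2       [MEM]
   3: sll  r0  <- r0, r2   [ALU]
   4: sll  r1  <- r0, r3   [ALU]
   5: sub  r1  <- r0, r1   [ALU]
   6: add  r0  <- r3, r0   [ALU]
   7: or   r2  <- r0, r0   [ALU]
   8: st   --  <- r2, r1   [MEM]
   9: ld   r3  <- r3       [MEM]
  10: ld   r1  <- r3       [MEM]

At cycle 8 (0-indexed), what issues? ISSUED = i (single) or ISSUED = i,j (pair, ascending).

ISSUED = 9

0. mul @i0  | no-port MUL/MEM
1. ld @i1  | no-port MEM/MEM
2. ld @i2  | RAW r2
3. sll @i3  | RAW r0
4. sll @i4  | RAW+WAW r1
5. sub/add @i5+i6  | pair
6. or @i7  | RAW r2
7. st @i8  | no-port MEM/MEM
8. ld @i9  | no-port MEM/MEM
9. ld @i10  | tail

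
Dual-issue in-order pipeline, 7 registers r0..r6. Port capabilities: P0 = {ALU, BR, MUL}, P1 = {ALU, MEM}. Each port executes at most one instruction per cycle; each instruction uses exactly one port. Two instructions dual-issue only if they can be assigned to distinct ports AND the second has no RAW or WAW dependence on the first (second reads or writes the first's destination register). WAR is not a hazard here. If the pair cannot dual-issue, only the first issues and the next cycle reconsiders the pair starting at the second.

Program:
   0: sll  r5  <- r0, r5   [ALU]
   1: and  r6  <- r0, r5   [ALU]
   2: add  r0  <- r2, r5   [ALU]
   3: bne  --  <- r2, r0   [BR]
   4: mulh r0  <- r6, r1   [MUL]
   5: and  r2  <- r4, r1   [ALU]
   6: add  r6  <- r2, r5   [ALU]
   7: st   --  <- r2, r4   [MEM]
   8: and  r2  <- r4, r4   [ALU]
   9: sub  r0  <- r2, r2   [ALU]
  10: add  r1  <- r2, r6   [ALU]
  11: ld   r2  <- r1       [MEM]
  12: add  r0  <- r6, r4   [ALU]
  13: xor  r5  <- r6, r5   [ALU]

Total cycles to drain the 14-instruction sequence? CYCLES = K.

  cy0 -> i0 (sll) RAW r5
  cy1 -> i1&i2 (and;add) 2-wide
  cy2 -> i3 (bne) no-port BR/MUL
  cy3 -> i4&i5 (mulh;and) 2-wide
  cy4 -> i6&i7 (add;st) 2-wide
  cy5 -> i8 (and) RAW r2
  cy6 -> i9&i10 (sub;add) 2-wide
  cy7 -> i11&i12 (ld;add) 2-wide
  cy8 -> i13 (xor) tail

CYCLES = 9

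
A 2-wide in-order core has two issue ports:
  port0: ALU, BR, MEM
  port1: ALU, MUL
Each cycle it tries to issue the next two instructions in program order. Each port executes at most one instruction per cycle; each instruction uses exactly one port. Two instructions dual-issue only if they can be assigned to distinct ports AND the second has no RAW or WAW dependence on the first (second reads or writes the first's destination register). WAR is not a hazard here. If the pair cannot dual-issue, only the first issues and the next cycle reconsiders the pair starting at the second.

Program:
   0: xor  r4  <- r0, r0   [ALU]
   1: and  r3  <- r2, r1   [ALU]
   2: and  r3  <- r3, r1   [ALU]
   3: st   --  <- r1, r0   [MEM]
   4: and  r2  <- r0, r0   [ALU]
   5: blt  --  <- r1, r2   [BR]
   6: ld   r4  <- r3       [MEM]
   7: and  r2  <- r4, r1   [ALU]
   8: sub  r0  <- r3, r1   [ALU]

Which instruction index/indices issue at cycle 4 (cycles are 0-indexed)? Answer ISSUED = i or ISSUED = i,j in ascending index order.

c0: i0&i1 xor and  pair
c1: i2&i3 and st  pair
c2: i4 and  RAW r2
c3: i5 blt  no-port BR/MEM
c4: i6 ld  RAW r4
c5: i7&i8 and sub  pair

ISSUED = 6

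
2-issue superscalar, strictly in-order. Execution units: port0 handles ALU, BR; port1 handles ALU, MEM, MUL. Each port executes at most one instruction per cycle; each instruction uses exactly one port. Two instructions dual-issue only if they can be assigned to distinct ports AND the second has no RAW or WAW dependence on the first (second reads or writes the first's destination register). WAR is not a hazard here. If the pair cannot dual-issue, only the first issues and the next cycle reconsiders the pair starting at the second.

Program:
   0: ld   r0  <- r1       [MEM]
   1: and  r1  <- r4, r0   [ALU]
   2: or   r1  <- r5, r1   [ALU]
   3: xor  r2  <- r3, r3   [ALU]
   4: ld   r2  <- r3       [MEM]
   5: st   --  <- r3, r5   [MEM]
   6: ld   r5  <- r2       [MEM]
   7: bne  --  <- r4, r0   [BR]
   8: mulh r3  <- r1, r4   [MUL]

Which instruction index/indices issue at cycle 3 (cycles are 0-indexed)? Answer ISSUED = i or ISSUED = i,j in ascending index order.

[0] i0  ld  -- RAW r0
[1] i1  and  -- RAW+WAW r1
[2] i2/i3  or/xor  -- dual
[3] i4  ld  -- no-port MEM/MEM
[4] i5  st  -- no-port MEM/MEM
[5] i6/i7  ld/bne  -- dual
[6] i8  mulh  -- tail

ISSUED = 4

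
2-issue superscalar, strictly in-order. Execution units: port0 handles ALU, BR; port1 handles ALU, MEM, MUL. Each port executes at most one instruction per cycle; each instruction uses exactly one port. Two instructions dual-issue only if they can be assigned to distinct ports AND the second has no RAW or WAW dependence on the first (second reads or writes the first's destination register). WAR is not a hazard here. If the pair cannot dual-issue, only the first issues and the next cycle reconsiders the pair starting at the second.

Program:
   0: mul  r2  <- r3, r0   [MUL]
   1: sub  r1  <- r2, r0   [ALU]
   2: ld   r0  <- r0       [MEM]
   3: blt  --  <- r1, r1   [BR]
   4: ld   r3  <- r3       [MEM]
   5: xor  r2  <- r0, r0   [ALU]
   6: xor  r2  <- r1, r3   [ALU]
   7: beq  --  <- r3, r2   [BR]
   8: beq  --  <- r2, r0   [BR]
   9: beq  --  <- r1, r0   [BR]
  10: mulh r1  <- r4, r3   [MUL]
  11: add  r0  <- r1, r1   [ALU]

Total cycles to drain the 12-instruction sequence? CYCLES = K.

c0: i0 mul  RAW r2
c1: i1+i2 sub ld  dual
c2: i3+i4 blt ld  dual
c3: i5 xor  WAW r2
c4: i6 xor  RAW r2
c5: i7 beq  no-port BR/BR
c6: i8 beq  no-port BR/BR
c7: i9+i10 beq mulh  dual
c8: i11 add  tail

CYCLES = 9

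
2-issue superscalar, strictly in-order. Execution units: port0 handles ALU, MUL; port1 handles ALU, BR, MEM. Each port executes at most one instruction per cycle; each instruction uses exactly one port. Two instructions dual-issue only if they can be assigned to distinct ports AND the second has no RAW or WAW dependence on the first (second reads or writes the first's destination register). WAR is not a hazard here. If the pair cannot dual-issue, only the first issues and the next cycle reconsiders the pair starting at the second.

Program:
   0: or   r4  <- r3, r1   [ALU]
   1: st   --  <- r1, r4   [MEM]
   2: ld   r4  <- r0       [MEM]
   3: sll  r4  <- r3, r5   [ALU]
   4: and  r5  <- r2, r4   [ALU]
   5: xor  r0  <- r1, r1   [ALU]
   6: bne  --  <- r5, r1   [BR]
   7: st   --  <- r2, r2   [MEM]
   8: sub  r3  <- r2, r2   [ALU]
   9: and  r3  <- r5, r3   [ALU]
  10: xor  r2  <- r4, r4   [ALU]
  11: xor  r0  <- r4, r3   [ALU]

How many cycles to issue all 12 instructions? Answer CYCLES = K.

CYCLES = 9

[0] i0  or.ALU  -- RAW r4
[1] i1  st.MEM  -- no-port MEM/MEM
[2] i2  ld.MEM  -- WAW r4
[3] i3  sll.ALU  -- RAW r4
[4] i4+i5  and.ALU+xor.ALU  -- dual
[5] i6  bne.BR  -- no-port BR/MEM
[6] i7+i8  st.MEM+sub.ALU  -- dual
[7] i9+i10  and.ALU+xor.ALU  -- dual
[8] i11  xor.ALU  -- tail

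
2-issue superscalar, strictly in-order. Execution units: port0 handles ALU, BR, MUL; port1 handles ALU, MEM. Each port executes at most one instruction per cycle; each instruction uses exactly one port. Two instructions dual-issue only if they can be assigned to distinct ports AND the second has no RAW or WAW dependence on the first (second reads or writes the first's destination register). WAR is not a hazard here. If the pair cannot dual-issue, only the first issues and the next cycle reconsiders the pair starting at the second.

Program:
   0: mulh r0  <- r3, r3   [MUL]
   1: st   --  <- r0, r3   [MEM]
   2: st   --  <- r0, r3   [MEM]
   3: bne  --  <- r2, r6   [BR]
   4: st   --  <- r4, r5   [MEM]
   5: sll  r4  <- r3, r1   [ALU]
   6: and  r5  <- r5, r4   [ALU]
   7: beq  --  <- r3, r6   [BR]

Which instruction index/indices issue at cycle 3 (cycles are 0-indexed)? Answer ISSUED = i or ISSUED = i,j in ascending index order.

ISSUED = 4,5

0. mulh.MUL @i0  | RAW r0
1. st.MEM @i1  | no-port MEM/MEM
2. st.MEM;bne.BR @i2+i3  | 2-wide
3. st.MEM;sll.ALU @i4+i5  | 2-wide
4. and.ALU;beq.BR @i6+i7  | 2-wide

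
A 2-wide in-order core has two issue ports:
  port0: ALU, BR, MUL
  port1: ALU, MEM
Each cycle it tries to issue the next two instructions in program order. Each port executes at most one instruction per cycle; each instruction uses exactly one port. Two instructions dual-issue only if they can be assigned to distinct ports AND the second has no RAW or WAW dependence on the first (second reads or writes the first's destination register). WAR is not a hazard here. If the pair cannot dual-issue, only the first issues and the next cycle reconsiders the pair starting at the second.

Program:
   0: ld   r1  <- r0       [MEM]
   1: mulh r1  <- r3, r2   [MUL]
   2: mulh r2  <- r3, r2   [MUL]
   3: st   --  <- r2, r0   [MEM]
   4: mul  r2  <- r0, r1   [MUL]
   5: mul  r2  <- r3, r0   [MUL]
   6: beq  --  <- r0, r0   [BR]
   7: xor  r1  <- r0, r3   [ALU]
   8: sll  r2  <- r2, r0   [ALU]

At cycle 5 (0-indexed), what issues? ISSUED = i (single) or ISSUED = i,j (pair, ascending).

ISSUED = 6,7

c0: i0 ld.MEM  WAW r1
c1: i1 mulh.MUL  no-port MUL/MUL
c2: i2 mulh.MUL  RAW r2
c3: i3,i4 st.MEM;mul.MUL  pair
c4: i5 mul.MUL  no-port MUL/BR
c5: i6,i7 beq.BR;xor.ALU  pair
c6: i8 sll.ALU  tail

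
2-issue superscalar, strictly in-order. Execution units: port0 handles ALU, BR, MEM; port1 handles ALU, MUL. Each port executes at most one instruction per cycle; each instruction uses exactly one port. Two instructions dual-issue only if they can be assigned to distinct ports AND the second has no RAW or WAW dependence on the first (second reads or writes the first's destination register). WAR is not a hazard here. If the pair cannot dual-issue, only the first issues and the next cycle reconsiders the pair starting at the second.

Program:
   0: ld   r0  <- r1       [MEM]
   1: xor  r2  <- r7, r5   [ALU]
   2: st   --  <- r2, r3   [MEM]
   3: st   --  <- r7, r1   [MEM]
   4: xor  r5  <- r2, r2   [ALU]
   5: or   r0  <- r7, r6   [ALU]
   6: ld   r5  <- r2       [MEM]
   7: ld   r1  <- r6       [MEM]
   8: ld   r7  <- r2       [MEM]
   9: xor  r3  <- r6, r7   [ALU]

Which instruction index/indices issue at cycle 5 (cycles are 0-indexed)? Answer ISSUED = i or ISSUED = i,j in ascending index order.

c0: i0+i1 ld.MEM xor.ALU  pair
c1: i2 st.MEM  no-port MEM/MEM
c2: i3+i4 st.MEM xor.ALU  pair
c3: i5+i6 or.ALU ld.MEM  pair
c4: i7 ld.MEM  no-port MEM/MEM
c5: i8 ld.MEM  RAW r7
c6: i9 xor.ALU  tail

ISSUED = 8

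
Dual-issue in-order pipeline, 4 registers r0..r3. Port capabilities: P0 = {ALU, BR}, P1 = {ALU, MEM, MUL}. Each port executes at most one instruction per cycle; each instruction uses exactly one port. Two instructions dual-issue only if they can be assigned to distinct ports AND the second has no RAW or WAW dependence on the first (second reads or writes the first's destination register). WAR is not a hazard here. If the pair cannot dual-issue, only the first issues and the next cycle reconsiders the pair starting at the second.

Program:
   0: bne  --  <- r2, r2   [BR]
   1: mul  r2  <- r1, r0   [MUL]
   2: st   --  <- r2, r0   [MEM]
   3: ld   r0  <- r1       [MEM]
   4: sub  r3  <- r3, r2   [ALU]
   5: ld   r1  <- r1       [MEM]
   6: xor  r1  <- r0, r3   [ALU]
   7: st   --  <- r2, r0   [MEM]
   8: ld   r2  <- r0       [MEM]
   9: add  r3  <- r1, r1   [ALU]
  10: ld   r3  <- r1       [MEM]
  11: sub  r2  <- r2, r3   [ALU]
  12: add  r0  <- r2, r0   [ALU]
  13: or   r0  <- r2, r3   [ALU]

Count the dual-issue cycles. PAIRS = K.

  cy0 -> i0,i1 (bne mul) pair
  cy1 -> i2 (st) no-port MEM/MEM
  cy2 -> i3,i4 (ld sub) pair
  cy3 -> i5 (ld) WAW r1
  cy4 -> i6,i7 (xor st) pair
  cy5 -> i8,i9 (ld add) pair
  cy6 -> i10 (ld) RAW r3
  cy7 -> i11 (sub) RAW r2
  cy8 -> i12 (add) WAW r0
  cy9 -> i13 (or) tail

PAIRS = 4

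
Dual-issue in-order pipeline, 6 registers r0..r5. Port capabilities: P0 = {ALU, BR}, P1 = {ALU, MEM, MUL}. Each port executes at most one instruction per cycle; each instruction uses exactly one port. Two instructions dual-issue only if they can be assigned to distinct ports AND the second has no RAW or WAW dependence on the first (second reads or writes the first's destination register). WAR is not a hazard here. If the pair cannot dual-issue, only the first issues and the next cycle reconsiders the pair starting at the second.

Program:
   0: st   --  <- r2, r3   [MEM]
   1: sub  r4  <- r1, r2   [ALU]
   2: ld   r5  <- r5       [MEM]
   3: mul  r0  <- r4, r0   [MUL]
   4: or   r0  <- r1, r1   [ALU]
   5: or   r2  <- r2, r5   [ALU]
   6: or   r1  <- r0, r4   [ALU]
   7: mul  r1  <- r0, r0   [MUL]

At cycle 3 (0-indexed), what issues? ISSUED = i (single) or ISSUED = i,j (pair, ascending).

ISSUED = 4,5

  cy0 -> i0+i1 (st.MEM+sub.ALU) dual
  cy1 -> i2 (ld.MEM) no-port MEM/MUL
  cy2 -> i3 (mul.MUL) WAW r0
  cy3 -> i4+i5 (or.ALU+or.ALU) dual
  cy4 -> i6 (or.ALU) WAW r1
  cy5 -> i7 (mul.MUL) tail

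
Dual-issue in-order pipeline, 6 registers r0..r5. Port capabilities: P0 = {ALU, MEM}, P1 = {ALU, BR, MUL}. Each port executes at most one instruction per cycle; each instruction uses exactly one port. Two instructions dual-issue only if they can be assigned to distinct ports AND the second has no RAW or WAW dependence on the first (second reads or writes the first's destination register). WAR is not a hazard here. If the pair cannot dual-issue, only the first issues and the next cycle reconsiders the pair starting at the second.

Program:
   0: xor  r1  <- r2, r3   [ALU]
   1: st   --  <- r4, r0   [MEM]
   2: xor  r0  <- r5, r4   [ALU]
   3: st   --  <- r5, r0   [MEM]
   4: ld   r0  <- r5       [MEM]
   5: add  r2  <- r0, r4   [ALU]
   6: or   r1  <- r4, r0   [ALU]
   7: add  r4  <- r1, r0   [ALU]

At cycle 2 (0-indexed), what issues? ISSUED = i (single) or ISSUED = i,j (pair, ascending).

ISSUED = 3

t=0 i0+i1:xor.ALU/st.MEM ; dual
t=1 i2:xor.ALU ; RAW r0
t=2 i3:st.MEM ; no-port MEM/MEM
t=3 i4:ld.MEM ; RAW r0
t=4 i5+i6:add.ALU/or.ALU ; dual
t=5 i7:add.ALU ; tail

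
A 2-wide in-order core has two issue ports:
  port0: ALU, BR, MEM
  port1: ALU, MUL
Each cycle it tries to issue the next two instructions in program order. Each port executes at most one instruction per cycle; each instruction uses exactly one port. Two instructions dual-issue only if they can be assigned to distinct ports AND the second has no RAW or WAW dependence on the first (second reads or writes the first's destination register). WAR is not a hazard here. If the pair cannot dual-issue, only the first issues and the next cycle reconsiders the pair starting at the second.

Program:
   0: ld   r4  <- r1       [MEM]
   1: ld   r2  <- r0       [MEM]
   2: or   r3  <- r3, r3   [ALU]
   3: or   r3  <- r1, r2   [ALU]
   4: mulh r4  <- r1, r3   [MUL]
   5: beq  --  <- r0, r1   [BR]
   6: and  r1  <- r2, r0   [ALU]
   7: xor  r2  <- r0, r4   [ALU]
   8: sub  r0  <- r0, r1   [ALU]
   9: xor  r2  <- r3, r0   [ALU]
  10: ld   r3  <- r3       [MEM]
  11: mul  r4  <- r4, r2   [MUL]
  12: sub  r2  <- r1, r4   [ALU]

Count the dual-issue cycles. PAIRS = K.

PAIRS = 4

  cy0 -> i0 (ld.MEM) no-port MEM/MEM
  cy1 -> i1,i2 (ld.MEM/or.ALU) 2-wide
  cy2 -> i3 (or.ALU) RAW r3
  cy3 -> i4,i5 (mulh.MUL/beq.BR) 2-wide
  cy4 -> i6,i7 (and.ALU/xor.ALU) 2-wide
  cy5 -> i8 (sub.ALU) RAW r0
  cy6 -> i9,i10 (xor.ALU/ld.MEM) 2-wide
  cy7 -> i11 (mul.MUL) RAW r4
  cy8 -> i12 (sub.ALU) tail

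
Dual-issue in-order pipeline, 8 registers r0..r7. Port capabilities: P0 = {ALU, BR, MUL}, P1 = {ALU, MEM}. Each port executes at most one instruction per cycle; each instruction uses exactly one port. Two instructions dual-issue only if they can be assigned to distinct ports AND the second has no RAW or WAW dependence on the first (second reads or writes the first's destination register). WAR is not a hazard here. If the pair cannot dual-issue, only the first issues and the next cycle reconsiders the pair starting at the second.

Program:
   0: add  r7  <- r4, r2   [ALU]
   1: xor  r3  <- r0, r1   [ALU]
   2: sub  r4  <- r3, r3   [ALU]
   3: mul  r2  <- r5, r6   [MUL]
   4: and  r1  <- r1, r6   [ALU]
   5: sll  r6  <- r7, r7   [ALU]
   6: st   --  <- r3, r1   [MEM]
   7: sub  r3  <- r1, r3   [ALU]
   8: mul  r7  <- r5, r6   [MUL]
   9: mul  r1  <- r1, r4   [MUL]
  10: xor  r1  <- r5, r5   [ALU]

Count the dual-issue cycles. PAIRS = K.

#0 head=0: add.ALU+xor.ALU i0/i1 pair
#1 head=2: sub.ALU+mul.MUL i2/i3 pair
#2 head=4: and.ALU+sll.ALU i4/i5 pair
#3 head=6: st.MEM+sub.ALU i6/i7 pair
#4 head=8: mul.MUL i8 no-port MUL/MUL
#5 head=9: mul.MUL i9 WAW r1
#6 head=10: xor.ALU i10 tail

PAIRS = 4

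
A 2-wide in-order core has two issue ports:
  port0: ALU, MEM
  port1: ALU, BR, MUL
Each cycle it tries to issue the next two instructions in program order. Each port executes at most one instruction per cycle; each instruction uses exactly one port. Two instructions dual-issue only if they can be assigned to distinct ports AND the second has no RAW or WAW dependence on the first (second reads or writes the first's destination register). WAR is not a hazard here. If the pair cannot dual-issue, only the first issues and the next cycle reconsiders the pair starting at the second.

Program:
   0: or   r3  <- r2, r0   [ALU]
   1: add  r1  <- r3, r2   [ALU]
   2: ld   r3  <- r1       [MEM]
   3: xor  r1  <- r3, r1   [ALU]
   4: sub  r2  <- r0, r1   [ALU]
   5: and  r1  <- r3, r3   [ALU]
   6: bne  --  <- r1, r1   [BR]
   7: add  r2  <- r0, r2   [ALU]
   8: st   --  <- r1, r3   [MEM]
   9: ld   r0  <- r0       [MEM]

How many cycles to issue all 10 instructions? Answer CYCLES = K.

#0 head=0: or i0 RAW r3
#1 head=1: add i1 RAW r1
#2 head=2: ld i2 RAW r3
#3 head=3: xor i3 RAW r1
#4 head=4: sub and i4/i5 dual
#5 head=6: bne add i6/i7 dual
#6 head=8: st i8 no-port MEM/MEM
#7 head=9: ld i9 tail

CYCLES = 8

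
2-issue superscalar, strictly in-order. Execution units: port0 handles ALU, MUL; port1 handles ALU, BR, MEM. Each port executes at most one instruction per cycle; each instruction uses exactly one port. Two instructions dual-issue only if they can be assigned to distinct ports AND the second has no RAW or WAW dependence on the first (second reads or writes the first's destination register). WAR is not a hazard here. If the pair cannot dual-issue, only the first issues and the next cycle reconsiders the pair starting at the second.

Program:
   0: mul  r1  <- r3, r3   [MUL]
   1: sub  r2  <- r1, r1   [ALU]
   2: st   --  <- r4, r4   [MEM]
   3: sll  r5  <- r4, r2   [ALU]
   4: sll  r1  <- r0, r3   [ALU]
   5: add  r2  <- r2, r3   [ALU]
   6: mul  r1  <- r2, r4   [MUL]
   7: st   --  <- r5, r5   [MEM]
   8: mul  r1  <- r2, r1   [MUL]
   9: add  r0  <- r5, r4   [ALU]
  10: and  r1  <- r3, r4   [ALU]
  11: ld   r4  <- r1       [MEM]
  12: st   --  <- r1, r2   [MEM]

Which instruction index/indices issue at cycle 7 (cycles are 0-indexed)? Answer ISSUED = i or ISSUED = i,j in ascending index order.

ISSUED = 11

t=0 i0:mul.MUL ; RAW r1
t=1 i1,i2:sub.ALU/st.MEM ; pair
t=2 i3,i4:sll.ALU/sll.ALU ; pair
t=3 i5:add.ALU ; RAW r2
t=4 i6,i7:mul.MUL/st.MEM ; pair
t=5 i8,i9:mul.MUL/add.ALU ; pair
t=6 i10:and.ALU ; RAW r1
t=7 i11:ld.MEM ; no-port MEM/MEM
t=8 i12:st.MEM ; tail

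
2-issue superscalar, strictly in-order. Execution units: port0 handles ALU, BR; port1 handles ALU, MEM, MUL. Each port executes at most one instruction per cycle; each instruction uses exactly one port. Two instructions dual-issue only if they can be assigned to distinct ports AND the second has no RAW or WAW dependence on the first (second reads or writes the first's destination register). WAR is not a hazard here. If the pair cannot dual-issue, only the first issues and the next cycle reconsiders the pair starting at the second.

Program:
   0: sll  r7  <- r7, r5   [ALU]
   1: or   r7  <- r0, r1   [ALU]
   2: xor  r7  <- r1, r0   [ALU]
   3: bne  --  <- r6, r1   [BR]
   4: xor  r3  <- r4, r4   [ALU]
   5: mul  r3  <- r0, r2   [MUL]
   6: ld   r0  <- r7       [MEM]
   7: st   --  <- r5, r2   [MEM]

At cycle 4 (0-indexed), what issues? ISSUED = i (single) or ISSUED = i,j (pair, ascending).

c0: i0 sll.ALU  WAW r7
c1: i1 or.ALU  WAW r7
c2: i2&i3 xor.ALU+bne.BR  pair
c3: i4 xor.ALU  WAW r3
c4: i5 mul.MUL  no-port MUL/MEM
c5: i6 ld.MEM  no-port MEM/MEM
c6: i7 st.MEM  tail

ISSUED = 5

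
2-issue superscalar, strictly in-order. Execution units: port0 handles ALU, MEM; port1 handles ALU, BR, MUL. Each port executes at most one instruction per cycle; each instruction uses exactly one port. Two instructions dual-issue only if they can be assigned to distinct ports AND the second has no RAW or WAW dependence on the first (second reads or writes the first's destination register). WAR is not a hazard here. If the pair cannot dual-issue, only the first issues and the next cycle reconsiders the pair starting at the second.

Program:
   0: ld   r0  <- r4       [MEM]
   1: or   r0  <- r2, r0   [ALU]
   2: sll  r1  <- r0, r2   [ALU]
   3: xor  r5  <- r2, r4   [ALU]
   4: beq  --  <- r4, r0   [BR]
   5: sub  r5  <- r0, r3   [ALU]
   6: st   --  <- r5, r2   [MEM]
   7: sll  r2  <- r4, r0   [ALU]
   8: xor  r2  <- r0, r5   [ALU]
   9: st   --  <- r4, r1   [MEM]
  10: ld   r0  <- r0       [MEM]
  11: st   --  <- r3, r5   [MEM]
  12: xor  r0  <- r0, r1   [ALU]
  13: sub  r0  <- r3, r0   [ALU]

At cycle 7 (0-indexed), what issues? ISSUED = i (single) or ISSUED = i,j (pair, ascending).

ISSUED = 11,12

c0: i0 ld  RAW+WAW r0
c1: i1 or  RAW r0
c2: i2&i3 sll;xor  pair
c3: i4&i5 beq;sub  pair
c4: i6&i7 st;sll  pair
c5: i8&i9 xor;st  pair
c6: i10 ld  no-port MEM/MEM
c7: i11&i12 st;xor  pair
c8: i13 sub  tail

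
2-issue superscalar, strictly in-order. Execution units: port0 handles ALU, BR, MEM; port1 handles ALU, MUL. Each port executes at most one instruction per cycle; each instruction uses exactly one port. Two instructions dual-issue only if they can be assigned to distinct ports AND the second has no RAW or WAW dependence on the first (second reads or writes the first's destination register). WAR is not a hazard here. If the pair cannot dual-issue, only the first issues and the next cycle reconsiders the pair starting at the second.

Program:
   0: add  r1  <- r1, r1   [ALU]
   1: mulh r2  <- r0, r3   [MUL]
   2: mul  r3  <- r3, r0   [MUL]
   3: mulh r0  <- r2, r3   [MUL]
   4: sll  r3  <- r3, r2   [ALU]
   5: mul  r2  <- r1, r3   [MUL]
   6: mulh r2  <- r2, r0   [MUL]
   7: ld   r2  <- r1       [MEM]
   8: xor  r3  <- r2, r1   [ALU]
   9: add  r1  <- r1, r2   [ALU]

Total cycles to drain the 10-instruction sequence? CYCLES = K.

CYCLES = 7

c0: i0&i1 add.ALU/mulh.MUL  pair
c1: i2 mul.MUL  no-port MUL/MUL
c2: i3&i4 mulh.MUL/sll.ALU  pair
c3: i5 mul.MUL  no-port MUL/MUL
c4: i6 mulh.MUL  WAW r2
c5: i7 ld.MEM  RAW r2
c6: i8&i9 xor.ALU/add.ALU  pair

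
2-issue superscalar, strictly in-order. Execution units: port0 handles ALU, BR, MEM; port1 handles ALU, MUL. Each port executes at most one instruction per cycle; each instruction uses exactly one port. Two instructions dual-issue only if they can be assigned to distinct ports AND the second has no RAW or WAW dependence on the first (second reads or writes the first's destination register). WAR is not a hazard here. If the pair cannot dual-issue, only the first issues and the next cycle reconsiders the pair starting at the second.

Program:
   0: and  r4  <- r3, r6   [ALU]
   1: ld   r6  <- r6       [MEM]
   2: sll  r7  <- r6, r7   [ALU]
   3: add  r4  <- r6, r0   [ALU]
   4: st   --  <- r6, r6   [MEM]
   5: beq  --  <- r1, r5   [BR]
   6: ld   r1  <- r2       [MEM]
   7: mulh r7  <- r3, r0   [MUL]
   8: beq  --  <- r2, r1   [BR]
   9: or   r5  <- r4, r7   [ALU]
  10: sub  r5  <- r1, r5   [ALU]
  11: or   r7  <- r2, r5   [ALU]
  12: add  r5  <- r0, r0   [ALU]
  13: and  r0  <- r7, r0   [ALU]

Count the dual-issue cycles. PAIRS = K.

0. and.ALU ld.MEM @i0,i1  | pair
1. sll.ALU add.ALU @i2,i3  | pair
2. st.MEM @i4  | no-port MEM/BR
3. beq.BR @i5  | no-port BR/MEM
4. ld.MEM mulh.MUL @i6,i7  | pair
5. beq.BR or.ALU @i8,i9  | pair
6. sub.ALU @i10  | RAW r5
7. or.ALU add.ALU @i11,i12  | pair
8. and.ALU @i13  | tail

PAIRS = 5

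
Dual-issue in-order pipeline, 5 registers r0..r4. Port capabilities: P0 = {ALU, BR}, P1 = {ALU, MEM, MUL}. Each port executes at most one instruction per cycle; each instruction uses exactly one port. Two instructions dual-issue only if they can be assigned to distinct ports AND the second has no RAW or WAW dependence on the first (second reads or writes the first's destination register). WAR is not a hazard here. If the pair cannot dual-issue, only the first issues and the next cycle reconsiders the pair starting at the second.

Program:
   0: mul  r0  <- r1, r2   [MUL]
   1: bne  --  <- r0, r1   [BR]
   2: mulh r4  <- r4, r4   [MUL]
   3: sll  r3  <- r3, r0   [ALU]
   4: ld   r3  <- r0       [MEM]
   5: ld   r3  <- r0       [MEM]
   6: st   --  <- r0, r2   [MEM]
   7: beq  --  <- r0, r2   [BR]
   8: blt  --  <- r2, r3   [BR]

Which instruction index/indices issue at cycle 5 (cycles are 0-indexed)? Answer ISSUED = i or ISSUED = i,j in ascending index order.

#0 head=0: mul.MUL i0 RAW r0
#1 head=1: bne.BR+mulh.MUL i1/i2 pair
#2 head=3: sll.ALU i3 WAW r3
#3 head=4: ld.MEM i4 no-port MEM/MEM
#4 head=5: ld.MEM i5 no-port MEM/MEM
#5 head=6: st.MEM+beq.BR i6/i7 pair
#6 head=8: blt.BR i8 tail

ISSUED = 6,7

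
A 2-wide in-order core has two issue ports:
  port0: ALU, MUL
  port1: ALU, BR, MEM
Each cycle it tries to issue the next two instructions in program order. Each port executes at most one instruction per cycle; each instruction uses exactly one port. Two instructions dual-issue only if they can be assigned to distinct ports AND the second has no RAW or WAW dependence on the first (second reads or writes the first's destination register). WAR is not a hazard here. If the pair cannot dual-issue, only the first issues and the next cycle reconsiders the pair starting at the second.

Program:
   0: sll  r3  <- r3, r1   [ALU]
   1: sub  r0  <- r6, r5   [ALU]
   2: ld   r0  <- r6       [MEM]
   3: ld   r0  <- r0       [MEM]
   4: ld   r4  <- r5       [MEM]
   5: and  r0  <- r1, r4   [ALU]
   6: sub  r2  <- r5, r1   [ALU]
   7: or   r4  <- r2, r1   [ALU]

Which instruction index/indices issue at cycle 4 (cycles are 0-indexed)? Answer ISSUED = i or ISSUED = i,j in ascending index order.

0. sll.ALU+sub.ALU @i0+i1  | 2-wide
1. ld.MEM @i2  | no-port MEM/MEM
2. ld.MEM @i3  | no-port MEM/MEM
3. ld.MEM @i4  | RAW r4
4. and.ALU+sub.ALU @i5+i6  | 2-wide
5. or.ALU @i7  | tail

ISSUED = 5,6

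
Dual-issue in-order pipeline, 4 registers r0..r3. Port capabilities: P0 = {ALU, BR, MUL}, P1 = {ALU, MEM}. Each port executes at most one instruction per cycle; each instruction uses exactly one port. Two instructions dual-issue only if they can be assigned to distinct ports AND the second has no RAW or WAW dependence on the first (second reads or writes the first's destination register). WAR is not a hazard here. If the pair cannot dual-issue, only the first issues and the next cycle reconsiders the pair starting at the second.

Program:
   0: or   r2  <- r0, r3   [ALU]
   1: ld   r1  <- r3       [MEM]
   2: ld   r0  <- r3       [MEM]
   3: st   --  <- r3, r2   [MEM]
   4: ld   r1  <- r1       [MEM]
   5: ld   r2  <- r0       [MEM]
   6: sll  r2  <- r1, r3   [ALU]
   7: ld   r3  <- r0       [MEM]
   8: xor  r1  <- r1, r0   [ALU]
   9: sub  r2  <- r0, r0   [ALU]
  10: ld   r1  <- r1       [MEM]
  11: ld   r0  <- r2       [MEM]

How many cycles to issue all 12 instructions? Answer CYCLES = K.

  cy0 -> i0&i1 (or.ALU/ld.MEM) pair
  cy1 -> i2 (ld.MEM) no-port MEM/MEM
  cy2 -> i3 (st.MEM) no-port MEM/MEM
  cy3 -> i4 (ld.MEM) no-port MEM/MEM
  cy4 -> i5 (ld.MEM) WAW r2
  cy5 -> i6&i7 (sll.ALU/ld.MEM) pair
  cy6 -> i8&i9 (xor.ALU/sub.ALU) pair
  cy7 -> i10 (ld.MEM) no-port MEM/MEM
  cy8 -> i11 (ld.MEM) tail

CYCLES = 9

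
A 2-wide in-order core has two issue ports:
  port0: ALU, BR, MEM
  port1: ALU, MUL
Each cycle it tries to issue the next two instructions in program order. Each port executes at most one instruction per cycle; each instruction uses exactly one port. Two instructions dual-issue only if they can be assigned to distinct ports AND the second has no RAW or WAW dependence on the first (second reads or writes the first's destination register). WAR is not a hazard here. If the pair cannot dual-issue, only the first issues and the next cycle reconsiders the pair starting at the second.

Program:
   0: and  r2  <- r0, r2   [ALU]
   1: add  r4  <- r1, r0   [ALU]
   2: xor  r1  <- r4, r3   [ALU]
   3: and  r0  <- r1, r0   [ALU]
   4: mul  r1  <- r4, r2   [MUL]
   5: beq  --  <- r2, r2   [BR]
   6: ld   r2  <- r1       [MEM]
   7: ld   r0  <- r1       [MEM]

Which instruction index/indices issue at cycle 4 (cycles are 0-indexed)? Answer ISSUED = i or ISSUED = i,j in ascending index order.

ISSUED = 6

t=0 i0/i1:and.ALU/add.ALU ; pair
t=1 i2:xor.ALU ; RAW r1
t=2 i3/i4:and.ALU/mul.MUL ; pair
t=3 i5:beq.BR ; no-port BR/MEM
t=4 i6:ld.MEM ; no-port MEM/MEM
t=5 i7:ld.MEM ; tail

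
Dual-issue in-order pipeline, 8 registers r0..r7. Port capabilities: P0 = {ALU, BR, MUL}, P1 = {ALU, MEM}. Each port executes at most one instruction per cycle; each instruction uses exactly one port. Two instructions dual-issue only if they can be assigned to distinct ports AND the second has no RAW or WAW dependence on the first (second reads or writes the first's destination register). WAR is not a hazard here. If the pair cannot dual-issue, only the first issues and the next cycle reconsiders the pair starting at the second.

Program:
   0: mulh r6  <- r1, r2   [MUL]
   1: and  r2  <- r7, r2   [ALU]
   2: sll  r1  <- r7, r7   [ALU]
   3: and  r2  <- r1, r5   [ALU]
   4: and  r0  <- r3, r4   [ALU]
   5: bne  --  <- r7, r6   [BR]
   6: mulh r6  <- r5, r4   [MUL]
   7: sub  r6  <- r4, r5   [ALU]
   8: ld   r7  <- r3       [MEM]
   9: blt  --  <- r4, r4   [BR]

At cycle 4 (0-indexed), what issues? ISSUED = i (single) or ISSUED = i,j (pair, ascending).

ISSUED = 6

c0: i0,i1 mulh.MUL+and.ALU  dual
c1: i2 sll.ALU  RAW r1
c2: i3,i4 and.ALU+and.ALU  dual
c3: i5 bne.BR  no-port BR/MUL
c4: i6 mulh.MUL  WAW r6
c5: i7,i8 sub.ALU+ld.MEM  dual
c6: i9 blt.BR  tail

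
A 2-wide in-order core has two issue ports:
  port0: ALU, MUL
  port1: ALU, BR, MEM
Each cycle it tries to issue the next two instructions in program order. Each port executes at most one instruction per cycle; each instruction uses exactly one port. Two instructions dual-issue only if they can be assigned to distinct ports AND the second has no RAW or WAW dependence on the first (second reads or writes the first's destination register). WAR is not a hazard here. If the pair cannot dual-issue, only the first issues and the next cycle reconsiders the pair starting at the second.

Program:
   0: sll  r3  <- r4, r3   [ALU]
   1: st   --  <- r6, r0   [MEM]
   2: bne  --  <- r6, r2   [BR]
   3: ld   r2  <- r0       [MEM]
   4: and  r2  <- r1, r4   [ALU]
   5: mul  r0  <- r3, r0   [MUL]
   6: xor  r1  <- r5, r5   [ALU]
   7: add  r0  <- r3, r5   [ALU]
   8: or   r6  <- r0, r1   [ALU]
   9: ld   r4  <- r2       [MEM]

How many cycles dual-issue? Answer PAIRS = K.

PAIRS = 4

c0: i0/i1 sll/st  dual
c1: i2 bne  no-port BR/MEM
c2: i3 ld  WAW r2
c3: i4/i5 and/mul  dual
c4: i6/i7 xor/add  dual
c5: i8/i9 or/ld  dual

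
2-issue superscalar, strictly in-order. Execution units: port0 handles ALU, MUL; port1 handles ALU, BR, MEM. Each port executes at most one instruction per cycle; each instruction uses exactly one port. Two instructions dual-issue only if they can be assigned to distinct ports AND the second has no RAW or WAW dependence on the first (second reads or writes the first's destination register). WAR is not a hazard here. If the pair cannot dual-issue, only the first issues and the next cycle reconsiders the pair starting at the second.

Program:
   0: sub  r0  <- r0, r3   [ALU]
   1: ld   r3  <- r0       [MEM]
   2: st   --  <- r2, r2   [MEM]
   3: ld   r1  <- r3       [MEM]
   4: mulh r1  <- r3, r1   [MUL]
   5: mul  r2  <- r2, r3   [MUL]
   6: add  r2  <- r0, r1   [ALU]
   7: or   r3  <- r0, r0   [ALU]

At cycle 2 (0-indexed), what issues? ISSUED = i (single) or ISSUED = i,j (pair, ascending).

ISSUED = 2

  cy0 -> i0 (sub.ALU) RAW r0
  cy1 -> i1 (ld.MEM) no-port MEM/MEM
  cy2 -> i2 (st.MEM) no-port MEM/MEM
  cy3 -> i3 (ld.MEM) RAW+WAW r1
  cy4 -> i4 (mulh.MUL) no-port MUL/MUL
  cy5 -> i5 (mul.MUL) WAW r2
  cy6 -> i6,i7 (add.ALU/or.ALU) dual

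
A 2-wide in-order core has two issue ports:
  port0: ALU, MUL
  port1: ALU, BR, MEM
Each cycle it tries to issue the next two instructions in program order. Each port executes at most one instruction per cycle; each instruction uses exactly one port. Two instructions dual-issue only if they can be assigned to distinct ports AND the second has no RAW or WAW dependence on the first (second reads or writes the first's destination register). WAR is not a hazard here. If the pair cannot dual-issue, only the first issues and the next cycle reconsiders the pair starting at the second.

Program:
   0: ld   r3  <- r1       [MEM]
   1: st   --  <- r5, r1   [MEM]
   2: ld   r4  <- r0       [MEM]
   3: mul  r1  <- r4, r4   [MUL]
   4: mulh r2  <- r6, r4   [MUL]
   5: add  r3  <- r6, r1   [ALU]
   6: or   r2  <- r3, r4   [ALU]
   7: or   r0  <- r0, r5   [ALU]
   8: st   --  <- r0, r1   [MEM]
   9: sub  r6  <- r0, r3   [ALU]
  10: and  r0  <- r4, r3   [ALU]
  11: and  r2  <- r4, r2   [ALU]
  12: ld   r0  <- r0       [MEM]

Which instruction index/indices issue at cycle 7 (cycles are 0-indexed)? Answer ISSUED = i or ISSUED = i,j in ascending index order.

#0 head=0: ld.MEM i0 no-port MEM/MEM
#1 head=1: st.MEM i1 no-port MEM/MEM
#2 head=2: ld.MEM i2 RAW r4
#3 head=3: mul.MUL i3 no-port MUL/MUL
#4 head=4: mulh.MUL+add.ALU i4+i5 2-wide
#5 head=6: or.ALU+or.ALU i6+i7 2-wide
#6 head=8: st.MEM+sub.ALU i8+i9 2-wide
#7 head=10: and.ALU+and.ALU i10+i11 2-wide
#8 head=12: ld.MEM i12 tail

ISSUED = 10,11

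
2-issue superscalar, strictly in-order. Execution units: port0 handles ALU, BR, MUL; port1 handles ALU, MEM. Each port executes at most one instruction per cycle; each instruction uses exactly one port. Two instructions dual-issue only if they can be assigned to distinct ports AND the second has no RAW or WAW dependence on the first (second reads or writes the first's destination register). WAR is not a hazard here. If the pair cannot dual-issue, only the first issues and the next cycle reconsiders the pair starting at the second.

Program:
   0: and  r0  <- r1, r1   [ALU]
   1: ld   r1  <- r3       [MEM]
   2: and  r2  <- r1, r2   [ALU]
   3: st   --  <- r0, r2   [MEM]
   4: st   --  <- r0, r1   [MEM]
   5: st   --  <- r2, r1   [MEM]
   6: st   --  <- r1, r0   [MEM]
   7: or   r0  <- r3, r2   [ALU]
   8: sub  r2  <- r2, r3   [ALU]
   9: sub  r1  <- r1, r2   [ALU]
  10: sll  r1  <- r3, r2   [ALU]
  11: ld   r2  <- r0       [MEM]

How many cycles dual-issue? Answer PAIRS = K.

PAIRS = 3

c0: i0+i1 and;ld  dual
c1: i2 and  RAW r2
c2: i3 st  no-port MEM/MEM
c3: i4 st  no-port MEM/MEM
c4: i5 st  no-port MEM/MEM
c5: i6+i7 st;or  dual
c6: i8 sub  RAW r2
c7: i9 sub  WAW r1
c8: i10+i11 sll;ld  dual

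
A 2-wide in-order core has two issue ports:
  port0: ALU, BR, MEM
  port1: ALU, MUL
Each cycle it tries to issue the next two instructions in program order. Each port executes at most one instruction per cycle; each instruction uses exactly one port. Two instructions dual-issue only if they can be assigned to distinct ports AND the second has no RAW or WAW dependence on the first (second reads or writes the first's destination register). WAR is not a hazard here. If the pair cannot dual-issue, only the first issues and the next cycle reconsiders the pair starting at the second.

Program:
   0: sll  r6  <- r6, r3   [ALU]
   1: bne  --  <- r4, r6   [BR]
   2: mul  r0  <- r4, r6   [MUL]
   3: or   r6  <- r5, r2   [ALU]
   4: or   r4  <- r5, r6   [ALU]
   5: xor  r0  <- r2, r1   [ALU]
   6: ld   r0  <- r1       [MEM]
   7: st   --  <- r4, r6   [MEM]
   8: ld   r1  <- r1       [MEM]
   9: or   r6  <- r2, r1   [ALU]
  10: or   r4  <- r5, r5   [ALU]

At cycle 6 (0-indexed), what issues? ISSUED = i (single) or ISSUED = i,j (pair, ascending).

ISSUED = 8

[0] i0  sll  -- RAW r6
[1] i1+i2  bne+mul  -- dual
[2] i3  or  -- RAW r6
[3] i4+i5  or+xor  -- dual
[4] i6  ld  -- no-port MEM/MEM
[5] i7  st  -- no-port MEM/MEM
[6] i8  ld  -- RAW r1
[7] i9+i10  or+or  -- dual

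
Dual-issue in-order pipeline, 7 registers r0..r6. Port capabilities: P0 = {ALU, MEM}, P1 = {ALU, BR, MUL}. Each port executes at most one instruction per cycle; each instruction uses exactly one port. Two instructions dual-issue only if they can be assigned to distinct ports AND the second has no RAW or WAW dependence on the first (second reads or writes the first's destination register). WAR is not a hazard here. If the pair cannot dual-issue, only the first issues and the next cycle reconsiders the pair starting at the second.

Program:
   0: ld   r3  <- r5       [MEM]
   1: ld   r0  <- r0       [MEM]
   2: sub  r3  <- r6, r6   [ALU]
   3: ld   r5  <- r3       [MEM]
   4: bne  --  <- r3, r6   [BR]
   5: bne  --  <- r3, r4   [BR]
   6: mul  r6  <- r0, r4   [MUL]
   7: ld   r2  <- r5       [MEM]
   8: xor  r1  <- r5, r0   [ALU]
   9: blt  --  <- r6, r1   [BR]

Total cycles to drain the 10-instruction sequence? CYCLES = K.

CYCLES = 7

c0: i0 ld  no-port MEM/MEM
c1: i1,i2 ld;sub  dual
c2: i3,i4 ld;bne  dual
c3: i5 bne  no-port BR/MUL
c4: i6,i7 mul;ld  dual
c5: i8 xor  RAW r1
c6: i9 blt  tail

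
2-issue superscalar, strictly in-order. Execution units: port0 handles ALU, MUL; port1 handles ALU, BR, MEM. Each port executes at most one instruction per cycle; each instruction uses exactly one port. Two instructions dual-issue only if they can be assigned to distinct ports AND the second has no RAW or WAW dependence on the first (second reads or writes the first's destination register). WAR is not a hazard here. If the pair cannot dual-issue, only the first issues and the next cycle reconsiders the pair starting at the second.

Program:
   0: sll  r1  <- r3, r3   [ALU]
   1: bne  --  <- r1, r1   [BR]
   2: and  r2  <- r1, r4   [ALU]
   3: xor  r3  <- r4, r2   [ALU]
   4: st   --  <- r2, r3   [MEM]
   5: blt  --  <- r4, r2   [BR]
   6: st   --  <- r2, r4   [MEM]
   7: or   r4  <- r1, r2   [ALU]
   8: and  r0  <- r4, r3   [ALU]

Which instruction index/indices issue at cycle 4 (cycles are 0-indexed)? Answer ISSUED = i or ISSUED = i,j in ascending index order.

t=0 i0:sll.ALU ; RAW r1
t=1 i1+i2:bne.BR;and.ALU ; dual
t=2 i3:xor.ALU ; RAW r3
t=3 i4:st.MEM ; no-port MEM/BR
t=4 i5:blt.BR ; no-port BR/MEM
t=5 i6+i7:st.MEM;or.ALU ; dual
t=6 i8:and.ALU ; tail

ISSUED = 5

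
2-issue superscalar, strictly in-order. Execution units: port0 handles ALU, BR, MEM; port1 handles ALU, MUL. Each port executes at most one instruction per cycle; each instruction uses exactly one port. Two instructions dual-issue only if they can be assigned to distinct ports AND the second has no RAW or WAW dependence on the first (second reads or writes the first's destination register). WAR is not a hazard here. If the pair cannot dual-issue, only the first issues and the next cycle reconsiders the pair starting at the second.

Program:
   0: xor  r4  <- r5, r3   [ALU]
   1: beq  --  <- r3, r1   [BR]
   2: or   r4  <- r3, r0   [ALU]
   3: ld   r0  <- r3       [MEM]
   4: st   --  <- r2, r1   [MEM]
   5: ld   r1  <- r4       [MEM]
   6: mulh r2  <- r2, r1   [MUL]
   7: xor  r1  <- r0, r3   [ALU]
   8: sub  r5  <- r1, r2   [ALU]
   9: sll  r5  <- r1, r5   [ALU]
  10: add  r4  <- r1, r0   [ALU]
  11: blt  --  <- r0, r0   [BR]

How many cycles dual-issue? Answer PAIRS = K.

PAIRS = 4

0. xor beq @i0,i1  | 2-wide
1. or ld @i2,i3  | 2-wide
2. st @i4  | no-port MEM/MEM
3. ld @i5  | RAW r1
4. mulh xor @i6,i7  | 2-wide
5. sub @i8  | RAW+WAW r5
6. sll add @i9,i10  | 2-wide
7. blt @i11  | tail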